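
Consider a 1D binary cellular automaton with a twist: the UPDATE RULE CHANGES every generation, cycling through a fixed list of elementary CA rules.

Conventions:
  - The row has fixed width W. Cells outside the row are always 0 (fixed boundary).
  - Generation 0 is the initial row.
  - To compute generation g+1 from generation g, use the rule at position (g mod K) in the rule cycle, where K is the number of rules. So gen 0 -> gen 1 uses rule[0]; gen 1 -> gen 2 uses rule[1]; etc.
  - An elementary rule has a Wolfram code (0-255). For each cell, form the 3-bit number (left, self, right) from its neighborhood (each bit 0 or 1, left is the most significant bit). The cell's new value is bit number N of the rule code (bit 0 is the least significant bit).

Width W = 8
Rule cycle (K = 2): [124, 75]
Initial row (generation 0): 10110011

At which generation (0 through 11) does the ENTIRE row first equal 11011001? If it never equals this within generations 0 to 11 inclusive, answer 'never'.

Answer: 4

Derivation:
Gen 0: 10110011
Gen 1 (rule 124): 11111011
Gen 2 (rule 75): 10001011
Gen 3 (rule 124): 11001111
Gen 4 (rule 75): 11011001
Gen 5 (rule 124): 11111101
Gen 6 (rule 75): 10000100
Gen 7 (rule 124): 11000110
Gen 8 (rule 75): 11011110
Gen 9 (rule 124): 11110011
Gen 10 (rule 75): 10010111
Gen 11 (rule 124): 11011101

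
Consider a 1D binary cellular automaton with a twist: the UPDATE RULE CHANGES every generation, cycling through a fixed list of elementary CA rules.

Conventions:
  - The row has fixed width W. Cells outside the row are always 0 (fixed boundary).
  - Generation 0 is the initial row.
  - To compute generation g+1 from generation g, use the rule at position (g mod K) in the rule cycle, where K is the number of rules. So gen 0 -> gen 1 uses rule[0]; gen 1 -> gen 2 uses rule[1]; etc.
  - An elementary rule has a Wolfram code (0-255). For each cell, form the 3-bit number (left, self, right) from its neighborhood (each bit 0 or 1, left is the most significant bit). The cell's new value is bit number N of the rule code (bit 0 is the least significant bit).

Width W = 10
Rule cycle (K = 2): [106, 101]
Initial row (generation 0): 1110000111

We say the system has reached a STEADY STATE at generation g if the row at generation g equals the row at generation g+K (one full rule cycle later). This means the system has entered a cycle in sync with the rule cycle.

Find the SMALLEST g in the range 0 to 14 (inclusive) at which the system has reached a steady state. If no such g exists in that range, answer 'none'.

Answer: 8

Derivation:
Gen 0: 1110000111
Gen 1 (rule 106): 1010001101
Gen 2 (rule 101): 1110100111
Gen 3 (rule 106): 1011001101
Gen 4 (rule 101): 1101000111
Gen 5 (rule 106): 1110001101
Gen 6 (rule 101): 0010100111
Gen 7 (rule 106): 0101001101
Gen 8 (rule 101): 0111000111
Gen 9 (rule 106): 1101001101
Gen 10 (rule 101): 0111000111
Gen 11 (rule 106): 1101001101
Gen 12 (rule 101): 0111000111
Gen 13 (rule 106): 1101001101
Gen 14 (rule 101): 0111000111
Gen 15 (rule 106): 1101001101
Gen 16 (rule 101): 0111000111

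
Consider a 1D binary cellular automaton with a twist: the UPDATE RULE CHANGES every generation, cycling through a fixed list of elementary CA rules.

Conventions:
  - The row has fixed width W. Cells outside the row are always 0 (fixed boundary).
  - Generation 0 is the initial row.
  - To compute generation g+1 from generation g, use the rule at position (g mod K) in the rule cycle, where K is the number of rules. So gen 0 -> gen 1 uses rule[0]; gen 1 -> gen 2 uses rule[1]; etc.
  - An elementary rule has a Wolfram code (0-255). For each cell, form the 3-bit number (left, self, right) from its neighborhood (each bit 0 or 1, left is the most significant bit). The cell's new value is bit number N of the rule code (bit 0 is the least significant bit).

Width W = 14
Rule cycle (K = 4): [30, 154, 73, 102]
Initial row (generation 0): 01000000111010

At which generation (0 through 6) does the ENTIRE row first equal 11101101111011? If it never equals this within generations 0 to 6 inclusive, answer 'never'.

Answer: 5

Derivation:
Gen 0: 01000000111010
Gen 1 (rule 30): 11100001100011
Gen 2 (rule 154): 11010011010110
Gen 3 (rule 73): 11000011000110
Gen 4 (rule 102): 01000101001010
Gen 5 (rule 30): 11101101111011
Gen 6 (rule 154): 11001001110010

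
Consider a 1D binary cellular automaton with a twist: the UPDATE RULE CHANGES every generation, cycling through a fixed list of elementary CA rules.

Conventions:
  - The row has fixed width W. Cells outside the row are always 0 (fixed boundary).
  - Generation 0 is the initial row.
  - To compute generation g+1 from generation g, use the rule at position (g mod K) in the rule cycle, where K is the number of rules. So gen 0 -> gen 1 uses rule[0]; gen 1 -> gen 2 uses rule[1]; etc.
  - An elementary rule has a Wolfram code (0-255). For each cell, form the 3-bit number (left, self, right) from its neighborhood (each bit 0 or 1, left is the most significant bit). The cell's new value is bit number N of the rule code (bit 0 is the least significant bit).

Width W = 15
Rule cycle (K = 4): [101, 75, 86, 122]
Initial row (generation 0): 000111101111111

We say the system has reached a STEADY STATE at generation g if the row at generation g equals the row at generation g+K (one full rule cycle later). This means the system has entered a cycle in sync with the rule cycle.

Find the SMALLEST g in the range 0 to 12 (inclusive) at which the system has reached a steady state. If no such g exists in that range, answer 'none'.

Gen 0: 000111101111111
Gen 1 (rule 101): 110000110000001
Gen 2 (rule 75): 110111110111110
Gen 3 (rule 86): 010000010000011
Gen 4 (rule 122): 101000101000111
Gen 5 (rule 101): 111010111010001
Gen 6 (rule 75): 101000101000110
Gen 7 (rule 86): 101101101101011
Gen 8 (rule 122): 011111111110111
Gen 9 (rule 101): 000000000011001
Gen 10 (rule 75): 111111111111010
Gen 11 (rule 86): 000000000001011
Gen 12 (rule 122): 000000000010111
Gen 13 (rule 101): 111111111011001
Gen 14 (rule 75): 100000001011010
Gen 15 (rule 86): 110000011001011
Gen 16 (rule 122): 111000111110111

Answer: none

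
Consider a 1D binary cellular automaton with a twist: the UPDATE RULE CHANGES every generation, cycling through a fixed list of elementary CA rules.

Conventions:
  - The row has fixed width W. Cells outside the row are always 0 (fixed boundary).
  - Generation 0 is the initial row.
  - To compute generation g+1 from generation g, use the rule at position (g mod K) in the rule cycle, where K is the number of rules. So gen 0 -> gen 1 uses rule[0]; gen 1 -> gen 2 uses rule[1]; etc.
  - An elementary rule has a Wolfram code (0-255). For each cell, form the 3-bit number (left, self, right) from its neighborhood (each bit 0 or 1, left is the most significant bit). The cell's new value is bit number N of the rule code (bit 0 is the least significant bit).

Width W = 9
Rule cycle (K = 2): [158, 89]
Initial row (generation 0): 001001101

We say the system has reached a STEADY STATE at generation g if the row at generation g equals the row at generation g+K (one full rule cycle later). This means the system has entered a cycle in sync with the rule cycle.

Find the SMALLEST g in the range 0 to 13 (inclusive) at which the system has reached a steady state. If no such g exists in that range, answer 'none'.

Answer: none

Derivation:
Gen 0: 001001101
Gen 1 (rule 158): 011111001
Gen 2 (rule 89): 010001100
Gen 3 (rule 158): 111011010
Gen 4 (rule 89): 101011001
Gen 5 (rule 158): 101010111
Gen 6 (rule 89): 000000101
Gen 7 (rule 158): 000001101
Gen 8 (rule 89): 111101100
Gen 9 (rule 158): 111001010
Gen 10 (rule 89): 101100001
Gen 11 (rule 158): 101010011
Gen 12 (rule 89): 000001011
Gen 13 (rule 158): 000011010
Gen 14 (rule 89): 111011001
Gen 15 (rule 158): 110010111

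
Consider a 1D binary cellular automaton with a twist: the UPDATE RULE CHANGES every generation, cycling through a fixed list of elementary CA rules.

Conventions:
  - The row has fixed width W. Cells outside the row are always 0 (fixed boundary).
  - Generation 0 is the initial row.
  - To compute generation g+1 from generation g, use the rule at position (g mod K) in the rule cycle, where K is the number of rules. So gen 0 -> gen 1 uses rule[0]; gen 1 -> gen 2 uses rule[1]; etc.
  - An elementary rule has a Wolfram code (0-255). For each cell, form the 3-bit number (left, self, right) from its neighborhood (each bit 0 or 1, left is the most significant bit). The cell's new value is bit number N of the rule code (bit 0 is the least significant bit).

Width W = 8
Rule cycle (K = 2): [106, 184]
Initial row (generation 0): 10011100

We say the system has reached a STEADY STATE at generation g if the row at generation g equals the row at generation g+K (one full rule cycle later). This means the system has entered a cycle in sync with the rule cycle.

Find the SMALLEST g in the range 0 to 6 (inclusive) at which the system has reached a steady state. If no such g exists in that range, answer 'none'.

Answer: 2

Derivation:
Gen 0: 10011100
Gen 1 (rule 106): 00110100
Gen 2 (rule 184): 00101010
Gen 3 (rule 106): 01010100
Gen 4 (rule 184): 00101010
Gen 5 (rule 106): 01010100
Gen 6 (rule 184): 00101010
Gen 7 (rule 106): 01010100
Gen 8 (rule 184): 00101010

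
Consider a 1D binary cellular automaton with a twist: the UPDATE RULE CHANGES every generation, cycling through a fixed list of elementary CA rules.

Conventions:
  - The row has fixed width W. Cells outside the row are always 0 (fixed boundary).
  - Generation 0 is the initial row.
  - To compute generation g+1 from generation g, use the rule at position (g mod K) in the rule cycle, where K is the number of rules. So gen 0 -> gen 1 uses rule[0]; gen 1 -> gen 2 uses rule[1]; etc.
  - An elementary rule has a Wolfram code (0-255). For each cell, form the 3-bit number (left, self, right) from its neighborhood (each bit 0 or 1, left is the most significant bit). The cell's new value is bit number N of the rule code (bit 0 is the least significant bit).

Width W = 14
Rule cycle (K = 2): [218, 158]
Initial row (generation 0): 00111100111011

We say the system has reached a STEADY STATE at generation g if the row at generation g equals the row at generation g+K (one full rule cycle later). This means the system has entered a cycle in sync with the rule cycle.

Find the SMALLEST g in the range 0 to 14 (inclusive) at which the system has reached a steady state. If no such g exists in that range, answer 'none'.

Answer: 13

Derivation:
Gen 0: 00111100111011
Gen 1 (rule 218): 01111111111011
Gen 2 (rule 158): 11111111110010
Gen 3 (rule 218): 11111111111101
Gen 4 (rule 158): 11111111111001
Gen 5 (rule 218): 11111111111110
Gen 6 (rule 158): 11111111111101
Gen 7 (rule 218): 11111111111100
Gen 8 (rule 158): 11111111111010
Gen 9 (rule 218): 11111111111001
Gen 10 (rule 158): 11111111110111
Gen 11 (rule 218): 11111111110111
Gen 12 (rule 158): 11111111100110
Gen 13 (rule 218): 11111111111111
Gen 14 (rule 158): 11111111111110
Gen 15 (rule 218): 11111111111111
Gen 16 (rule 158): 11111111111110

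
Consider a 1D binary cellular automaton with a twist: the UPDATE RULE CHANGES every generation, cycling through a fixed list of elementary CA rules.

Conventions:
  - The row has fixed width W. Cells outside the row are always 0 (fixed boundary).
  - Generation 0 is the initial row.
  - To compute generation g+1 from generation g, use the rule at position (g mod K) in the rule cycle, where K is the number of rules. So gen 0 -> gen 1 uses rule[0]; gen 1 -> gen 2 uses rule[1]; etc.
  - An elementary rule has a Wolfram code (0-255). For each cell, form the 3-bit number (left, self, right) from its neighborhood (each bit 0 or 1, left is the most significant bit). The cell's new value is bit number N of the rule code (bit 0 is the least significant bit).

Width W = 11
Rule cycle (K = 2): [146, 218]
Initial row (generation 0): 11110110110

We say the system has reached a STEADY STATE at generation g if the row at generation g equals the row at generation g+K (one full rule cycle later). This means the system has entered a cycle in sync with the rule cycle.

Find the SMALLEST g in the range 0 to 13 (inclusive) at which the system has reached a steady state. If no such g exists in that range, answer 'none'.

Answer: none

Derivation:
Gen 0: 11110110110
Gen 1 (rule 146): 01100000001
Gen 2 (rule 218): 11110000010
Gen 3 (rule 146): 01101000101
Gen 4 (rule 218): 11100101000
Gen 5 (rule 146): 01011000100
Gen 6 (rule 218): 10011101010
Gen 7 (rule 146): 01101000001
Gen 8 (rule 218): 11100100010
Gen 9 (rule 146): 01011010101
Gen 10 (rule 218): 10011000000
Gen 11 (rule 146): 01100100000
Gen 12 (rule 218): 11111010000
Gen 13 (rule 146): 01110001000
Gen 14 (rule 218): 11111010100
Gen 15 (rule 146): 01110000010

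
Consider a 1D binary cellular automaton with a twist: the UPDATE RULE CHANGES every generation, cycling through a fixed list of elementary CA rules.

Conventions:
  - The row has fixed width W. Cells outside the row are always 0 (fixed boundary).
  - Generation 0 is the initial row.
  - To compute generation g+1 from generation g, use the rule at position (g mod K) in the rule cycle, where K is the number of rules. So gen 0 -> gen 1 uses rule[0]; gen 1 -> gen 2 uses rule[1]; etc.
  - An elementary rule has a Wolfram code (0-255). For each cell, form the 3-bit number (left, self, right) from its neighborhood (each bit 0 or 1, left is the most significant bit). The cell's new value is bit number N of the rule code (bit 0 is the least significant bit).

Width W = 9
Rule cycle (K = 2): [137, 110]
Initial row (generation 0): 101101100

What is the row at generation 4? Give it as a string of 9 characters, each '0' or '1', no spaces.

Answer: 110110110

Derivation:
Gen 0: 101101100
Gen 1 (rule 137): 001001001
Gen 2 (rule 110): 011011011
Gen 3 (rule 137): 010010010
Gen 4 (rule 110): 110110110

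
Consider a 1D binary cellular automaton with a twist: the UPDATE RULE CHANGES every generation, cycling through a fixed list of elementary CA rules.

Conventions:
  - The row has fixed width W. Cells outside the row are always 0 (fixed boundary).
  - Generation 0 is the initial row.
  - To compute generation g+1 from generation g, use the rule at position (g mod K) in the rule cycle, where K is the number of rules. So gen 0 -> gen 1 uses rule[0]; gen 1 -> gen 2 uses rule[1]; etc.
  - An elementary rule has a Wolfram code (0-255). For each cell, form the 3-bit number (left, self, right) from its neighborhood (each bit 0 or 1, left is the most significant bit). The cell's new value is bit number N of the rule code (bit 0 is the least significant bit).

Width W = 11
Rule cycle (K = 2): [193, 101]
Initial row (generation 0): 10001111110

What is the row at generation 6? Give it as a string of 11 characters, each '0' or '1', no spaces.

Gen 0: 10001111110
Gen 1 (rule 193): 00100111110
Gen 2 (rule 101): 10100000010
Gen 3 (rule 193): 00001111000
Gen 4 (rule 101): 11100001011
Gen 5 (rule 193): 01101100001
Gen 6 (rule 101): 00110101101

Answer: 00110101101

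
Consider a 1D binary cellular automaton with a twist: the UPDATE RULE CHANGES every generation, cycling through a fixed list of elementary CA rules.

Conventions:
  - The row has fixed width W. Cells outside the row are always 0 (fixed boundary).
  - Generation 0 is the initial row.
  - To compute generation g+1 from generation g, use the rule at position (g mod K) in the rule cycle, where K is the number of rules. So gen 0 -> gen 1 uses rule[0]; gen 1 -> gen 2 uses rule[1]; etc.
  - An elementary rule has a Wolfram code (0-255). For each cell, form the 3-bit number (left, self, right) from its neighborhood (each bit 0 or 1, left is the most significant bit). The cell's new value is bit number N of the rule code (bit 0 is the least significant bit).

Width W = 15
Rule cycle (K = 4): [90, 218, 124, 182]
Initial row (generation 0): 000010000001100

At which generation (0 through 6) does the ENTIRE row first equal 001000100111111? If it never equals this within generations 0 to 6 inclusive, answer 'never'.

Answer: 2

Derivation:
Gen 0: 000010000001100
Gen 1 (rule 90): 000101000011110
Gen 2 (rule 218): 001000100111111
Gen 3 (rule 124): 001100110100001
Gen 4 (rule 182): 010011001110011
Gen 5 (rule 90): 101111111011111
Gen 6 (rule 218): 001111111011111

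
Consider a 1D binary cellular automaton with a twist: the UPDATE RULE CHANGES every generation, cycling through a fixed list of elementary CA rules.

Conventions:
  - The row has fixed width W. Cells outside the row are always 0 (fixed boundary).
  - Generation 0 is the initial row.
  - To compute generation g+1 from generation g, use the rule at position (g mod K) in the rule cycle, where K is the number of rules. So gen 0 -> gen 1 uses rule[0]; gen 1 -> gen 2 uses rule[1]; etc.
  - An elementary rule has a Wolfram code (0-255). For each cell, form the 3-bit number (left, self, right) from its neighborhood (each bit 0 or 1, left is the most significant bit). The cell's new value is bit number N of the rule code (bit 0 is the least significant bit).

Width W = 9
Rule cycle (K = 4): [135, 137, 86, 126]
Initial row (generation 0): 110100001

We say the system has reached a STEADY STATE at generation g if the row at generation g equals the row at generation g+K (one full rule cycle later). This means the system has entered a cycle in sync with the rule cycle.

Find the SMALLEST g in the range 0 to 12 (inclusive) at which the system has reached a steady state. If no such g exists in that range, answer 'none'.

Gen 0: 110100001
Gen 1 (rule 135): 000101111
Gen 2 (rule 137): 110001110
Gen 3 (rule 86): 011010011
Gen 4 (rule 126): 111111111
Gen 5 (rule 135): 011111110
Gen 6 (rule 137): 011111100
Gen 7 (rule 86): 100000110
Gen 8 (rule 126): 110001111
Gen 9 (rule 135): 000110110
Gen 10 (rule 137): 110100100
Gen 11 (rule 86): 010111110
Gen 12 (rule 126): 111100011
Gen 13 (rule 135): 011001100
Gen 14 (rule 137): 010001001
Gen 15 (rule 86): 111011111
Gen 16 (rule 126): 101110001

Answer: none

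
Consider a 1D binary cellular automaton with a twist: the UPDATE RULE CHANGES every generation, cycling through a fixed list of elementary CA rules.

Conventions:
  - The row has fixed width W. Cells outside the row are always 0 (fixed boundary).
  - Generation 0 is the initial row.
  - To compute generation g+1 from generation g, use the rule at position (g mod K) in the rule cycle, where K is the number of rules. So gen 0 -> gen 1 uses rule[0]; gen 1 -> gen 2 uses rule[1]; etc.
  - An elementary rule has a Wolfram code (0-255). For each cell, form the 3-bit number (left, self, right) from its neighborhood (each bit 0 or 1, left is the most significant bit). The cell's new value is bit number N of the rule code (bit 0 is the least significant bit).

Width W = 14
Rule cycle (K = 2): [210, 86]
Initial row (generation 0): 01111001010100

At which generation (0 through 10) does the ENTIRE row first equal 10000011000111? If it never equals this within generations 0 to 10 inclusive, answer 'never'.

Gen 0: 01111001010100
Gen 1 (rule 210): 10111110000010
Gen 2 (rule 86): 10000011000111
Gen 3 (rule 210): 01000101101011
Gen 4 (rule 86): 11101100101001
Gen 5 (rule 210): 01100111000110
Gen 6 (rule 86): 10111001101011
Gen 7 (rule 210): 00011110100001
Gen 8 (rule 86): 00100010110011
Gen 9 (rule 210): 01010100011101
Gen 10 (rule 86): 11010110100101

Answer: 2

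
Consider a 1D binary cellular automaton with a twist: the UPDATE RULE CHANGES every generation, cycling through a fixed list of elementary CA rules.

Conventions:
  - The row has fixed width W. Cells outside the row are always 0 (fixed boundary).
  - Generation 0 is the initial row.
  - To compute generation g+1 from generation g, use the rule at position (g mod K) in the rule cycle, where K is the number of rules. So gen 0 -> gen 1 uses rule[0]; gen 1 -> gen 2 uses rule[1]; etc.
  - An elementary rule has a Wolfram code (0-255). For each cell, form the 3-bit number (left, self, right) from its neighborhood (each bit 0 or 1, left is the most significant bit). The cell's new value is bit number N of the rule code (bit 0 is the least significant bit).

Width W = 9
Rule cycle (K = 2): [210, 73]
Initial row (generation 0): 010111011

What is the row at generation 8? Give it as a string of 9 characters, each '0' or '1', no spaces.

Answer: 000000000

Derivation:
Gen 0: 010111011
Gen 1 (rule 210): 100011001
Gen 2 (rule 73): 001011000
Gen 3 (rule 210): 010001100
Gen 4 (rule 73): 000101101
Gen 5 (rule 210): 001000100
Gen 6 (rule 73): 100010001
Gen 7 (rule 210): 010101010
Gen 8 (rule 73): 000000000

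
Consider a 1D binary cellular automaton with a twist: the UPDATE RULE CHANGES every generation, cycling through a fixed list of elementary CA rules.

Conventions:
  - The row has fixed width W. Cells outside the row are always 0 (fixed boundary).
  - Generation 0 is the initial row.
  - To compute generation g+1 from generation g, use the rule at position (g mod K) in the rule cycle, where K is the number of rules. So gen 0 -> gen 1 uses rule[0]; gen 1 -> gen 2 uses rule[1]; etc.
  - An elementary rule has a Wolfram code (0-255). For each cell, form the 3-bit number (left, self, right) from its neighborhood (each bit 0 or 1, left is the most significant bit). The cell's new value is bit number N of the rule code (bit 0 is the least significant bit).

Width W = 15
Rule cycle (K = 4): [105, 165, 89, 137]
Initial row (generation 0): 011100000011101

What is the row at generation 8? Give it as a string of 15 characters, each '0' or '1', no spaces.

Answer: 000100010000010

Derivation:
Gen 0: 011100000011101
Gen 1 (rule 105): 010101111010110
Gen 2 (rule 165): 011110110111000
Gen 3 (rule 89): 010010110101111
Gen 4 (rule 137): 000000100001110
Gen 5 (rule 105): 111110001101010
Gen 6 (rule 165): 011100100011110
Gen 7 (rule 89): 010110011010011
Gen 8 (rule 137): 000100010000010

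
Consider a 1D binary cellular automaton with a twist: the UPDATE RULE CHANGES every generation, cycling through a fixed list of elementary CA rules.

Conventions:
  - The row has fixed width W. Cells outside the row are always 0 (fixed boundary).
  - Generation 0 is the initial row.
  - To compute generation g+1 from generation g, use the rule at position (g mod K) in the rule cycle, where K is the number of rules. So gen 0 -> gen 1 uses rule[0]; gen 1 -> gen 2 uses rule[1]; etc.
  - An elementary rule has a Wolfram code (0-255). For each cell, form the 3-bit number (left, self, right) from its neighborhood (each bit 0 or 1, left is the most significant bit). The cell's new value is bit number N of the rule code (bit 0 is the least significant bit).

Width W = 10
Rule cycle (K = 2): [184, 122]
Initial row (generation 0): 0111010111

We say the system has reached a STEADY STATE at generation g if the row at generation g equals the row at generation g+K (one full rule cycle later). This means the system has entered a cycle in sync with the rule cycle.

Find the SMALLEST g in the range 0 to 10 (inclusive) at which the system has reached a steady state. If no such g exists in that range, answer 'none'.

Gen 0: 0111010111
Gen 1 (rule 184): 0110101110
Gen 2 (rule 122): 1111011011
Gen 3 (rule 184): 1110110110
Gen 4 (rule 122): 1011111111
Gen 5 (rule 184): 0111111110
Gen 6 (rule 122): 1100000011
Gen 7 (rule 184): 1010000010
Gen 8 (rule 122): 0101000101
Gen 9 (rule 184): 0010100010
Gen 10 (rule 122): 0101010101
Gen 11 (rule 184): 0010101010
Gen 12 (rule 122): 0101010101

Answer: 10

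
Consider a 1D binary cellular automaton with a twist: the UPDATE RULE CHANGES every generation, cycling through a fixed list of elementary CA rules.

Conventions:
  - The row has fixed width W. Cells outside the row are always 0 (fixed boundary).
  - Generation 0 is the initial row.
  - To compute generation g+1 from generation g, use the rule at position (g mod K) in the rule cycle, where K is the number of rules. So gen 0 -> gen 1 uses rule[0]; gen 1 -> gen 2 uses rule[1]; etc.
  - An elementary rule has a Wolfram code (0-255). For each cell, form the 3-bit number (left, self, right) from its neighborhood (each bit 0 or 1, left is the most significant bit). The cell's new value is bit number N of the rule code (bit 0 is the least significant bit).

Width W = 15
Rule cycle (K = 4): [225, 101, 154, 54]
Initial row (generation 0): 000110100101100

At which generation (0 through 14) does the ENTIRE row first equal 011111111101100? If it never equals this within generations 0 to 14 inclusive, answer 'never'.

Answer: 5

Derivation:
Gen 0: 000110100101100
Gen 1 (rule 225): 110011000010101
Gen 2 (rule 101): 010001011011111
Gen 3 (rule 154): 101010010011110
Gen 4 (rule 54): 111111111100001
Gen 5 (rule 225): 011111111101100
Gen 6 (rule 101): 000000000110101
Gen 7 (rule 154): 000000001100000
Gen 8 (rule 54): 000000010010000
Gen 9 (rule 225): 111111000000111
Gen 10 (rule 101): 000001011110001
Gen 11 (rule 154): 000010011101010
Gen 12 (rule 54): 000111100011111
Gen 13 (rule 225): 110011101001111
Gen 14 (rule 101): 010000111000001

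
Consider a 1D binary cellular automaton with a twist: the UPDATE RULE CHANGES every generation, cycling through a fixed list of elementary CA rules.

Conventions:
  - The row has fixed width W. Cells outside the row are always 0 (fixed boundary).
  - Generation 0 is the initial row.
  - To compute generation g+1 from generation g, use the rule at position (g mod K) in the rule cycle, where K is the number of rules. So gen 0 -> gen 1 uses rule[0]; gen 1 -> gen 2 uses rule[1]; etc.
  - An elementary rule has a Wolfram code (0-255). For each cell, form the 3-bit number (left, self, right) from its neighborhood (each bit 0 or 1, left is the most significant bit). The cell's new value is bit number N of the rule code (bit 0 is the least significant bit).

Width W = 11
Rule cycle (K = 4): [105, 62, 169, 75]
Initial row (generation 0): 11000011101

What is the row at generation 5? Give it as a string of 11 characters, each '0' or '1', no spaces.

Answer: 10110000011

Derivation:
Gen 0: 11000011101
Gen 1 (rule 105): 11011010110
Gen 2 (rule 62): 10110111101
Gen 3 (rule 169): 01101111010
Gen 4 (rule 75): 11101001000
Gen 5 (rule 105): 10110000011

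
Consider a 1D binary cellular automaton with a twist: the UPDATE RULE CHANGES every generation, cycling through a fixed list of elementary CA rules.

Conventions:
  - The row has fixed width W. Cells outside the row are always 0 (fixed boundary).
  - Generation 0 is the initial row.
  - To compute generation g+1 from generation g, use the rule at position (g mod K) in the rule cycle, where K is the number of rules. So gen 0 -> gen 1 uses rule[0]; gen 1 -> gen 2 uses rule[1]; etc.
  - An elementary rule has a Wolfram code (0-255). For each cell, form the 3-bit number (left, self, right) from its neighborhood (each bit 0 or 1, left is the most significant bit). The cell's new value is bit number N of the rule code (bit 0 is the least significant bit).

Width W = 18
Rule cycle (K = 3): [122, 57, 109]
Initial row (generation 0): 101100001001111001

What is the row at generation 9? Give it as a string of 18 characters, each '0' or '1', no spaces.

Answer: 111011100111011101

Derivation:
Gen 0: 101100001001111001
Gen 1 (rule 122): 011110010111001110
Gen 2 (rule 57): 010001001100101001
Gen 3 (rule 109): 010101001100111001
Gen 4 (rule 122): 101010111111101110
Gen 5 (rule 57): 010101100000011001
Gen 6 (rule 109): 011111101111011001
Gen 7 (rule 122): 110000111001111110
Gen 8 (rule 57): 101110100101000001
Gen 9 (rule 109): 111011100111011101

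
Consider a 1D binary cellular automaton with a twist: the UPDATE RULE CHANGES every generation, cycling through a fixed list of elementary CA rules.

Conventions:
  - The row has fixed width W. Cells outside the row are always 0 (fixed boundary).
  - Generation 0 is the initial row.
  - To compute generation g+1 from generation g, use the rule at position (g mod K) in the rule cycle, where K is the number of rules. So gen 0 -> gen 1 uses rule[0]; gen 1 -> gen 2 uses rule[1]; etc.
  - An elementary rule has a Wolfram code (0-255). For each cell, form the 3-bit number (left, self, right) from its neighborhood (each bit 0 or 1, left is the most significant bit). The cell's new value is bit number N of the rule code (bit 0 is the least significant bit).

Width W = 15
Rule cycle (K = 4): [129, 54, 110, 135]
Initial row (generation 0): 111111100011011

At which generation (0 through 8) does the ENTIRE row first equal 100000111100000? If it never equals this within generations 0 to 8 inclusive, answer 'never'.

Gen 0: 111111100011011
Gen 1 (rule 129): 011111001000000
Gen 2 (rule 54): 100000111100000
Gen 3 (rule 110): 100001100100000
Gen 4 (rule 135): 101110001101111
Gen 5 (rule 129): 000100100000110
Gen 6 (rule 54): 001111110001001
Gen 7 (rule 110): 011000010011011
Gen 8 (rule 135): 100011110100000

Answer: 2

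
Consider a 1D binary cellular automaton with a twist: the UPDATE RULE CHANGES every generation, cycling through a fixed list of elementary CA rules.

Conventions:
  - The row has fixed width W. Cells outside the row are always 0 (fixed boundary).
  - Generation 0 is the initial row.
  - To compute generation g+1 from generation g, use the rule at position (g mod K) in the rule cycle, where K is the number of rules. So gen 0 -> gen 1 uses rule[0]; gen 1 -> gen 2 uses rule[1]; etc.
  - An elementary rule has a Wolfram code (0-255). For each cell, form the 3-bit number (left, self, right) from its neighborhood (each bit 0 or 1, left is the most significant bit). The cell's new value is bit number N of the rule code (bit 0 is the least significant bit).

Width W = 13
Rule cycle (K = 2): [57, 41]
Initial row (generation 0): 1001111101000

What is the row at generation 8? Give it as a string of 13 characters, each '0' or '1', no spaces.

Gen 0: 1001111101000
Gen 1 (rule 57): 0101000010111
Gen 2 (rule 41): 0010011001100
Gen 3 (rule 57): 1001010101011
Gen 4 (rule 41): 0000101010110
Gen 5 (rule 57): 1110010101101
Gen 6 (rule 41): 1000001011010
Gen 7 (rule 57): 0111100110101
Gen 8 (rule 41): 0100000101010

Answer: 0100000101010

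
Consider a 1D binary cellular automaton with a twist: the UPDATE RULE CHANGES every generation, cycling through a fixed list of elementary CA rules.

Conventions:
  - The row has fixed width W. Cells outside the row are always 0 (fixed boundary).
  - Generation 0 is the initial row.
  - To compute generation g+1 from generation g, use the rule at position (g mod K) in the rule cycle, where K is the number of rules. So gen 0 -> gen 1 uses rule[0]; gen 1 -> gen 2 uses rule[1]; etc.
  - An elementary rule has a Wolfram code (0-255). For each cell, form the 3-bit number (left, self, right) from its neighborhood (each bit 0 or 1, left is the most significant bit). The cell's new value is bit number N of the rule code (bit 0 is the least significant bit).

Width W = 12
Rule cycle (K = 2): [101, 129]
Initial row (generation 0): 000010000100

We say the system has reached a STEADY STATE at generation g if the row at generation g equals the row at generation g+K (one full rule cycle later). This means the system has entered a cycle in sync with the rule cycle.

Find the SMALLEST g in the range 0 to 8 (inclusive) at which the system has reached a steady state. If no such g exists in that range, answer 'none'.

Answer: none

Derivation:
Gen 0: 000010000100
Gen 1 (rule 101): 111010110101
Gen 2 (rule 129): 010000000000
Gen 3 (rule 101): 010111111111
Gen 4 (rule 129): 000011111110
Gen 5 (rule 101): 111000000010
Gen 6 (rule 129): 010011111000
Gen 7 (rule 101): 010000001011
Gen 8 (rule 129): 000111100000
Gen 9 (rule 101): 110000101111
Gen 10 (rule 129): 000110000110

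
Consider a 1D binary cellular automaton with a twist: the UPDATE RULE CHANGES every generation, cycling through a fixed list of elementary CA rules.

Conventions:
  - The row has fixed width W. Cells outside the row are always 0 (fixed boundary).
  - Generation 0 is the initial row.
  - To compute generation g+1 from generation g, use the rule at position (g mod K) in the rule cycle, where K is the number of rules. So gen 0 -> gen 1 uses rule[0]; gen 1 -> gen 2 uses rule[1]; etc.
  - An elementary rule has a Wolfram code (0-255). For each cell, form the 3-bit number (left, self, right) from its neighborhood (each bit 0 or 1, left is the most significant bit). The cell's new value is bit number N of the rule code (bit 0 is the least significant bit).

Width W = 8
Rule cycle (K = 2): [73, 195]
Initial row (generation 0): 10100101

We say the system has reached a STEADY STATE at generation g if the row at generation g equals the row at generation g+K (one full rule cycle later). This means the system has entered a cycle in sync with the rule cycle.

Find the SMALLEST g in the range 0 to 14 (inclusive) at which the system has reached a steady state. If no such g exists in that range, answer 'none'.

Gen 0: 10100101
Gen 1 (rule 73): 00000000
Gen 2 (rule 195): 11111111
Gen 3 (rule 73): 10000001
Gen 4 (rule 195): 00111110
Gen 5 (rule 73): 10100010
Gen 6 (rule 195): 00001100
Gen 7 (rule 73): 11101101
Gen 8 (rule 195): 01100100
Gen 9 (rule 73): 01100001
Gen 10 (rule 195): 10101110
Gen 11 (rule 73): 00001010
Gen 12 (rule 195): 11110000
Gen 13 (rule 73): 10010111
Gen 14 (rule 195): 00100011
Gen 15 (rule 73): 10001011
Gen 16 (rule 195): 00110001

Answer: none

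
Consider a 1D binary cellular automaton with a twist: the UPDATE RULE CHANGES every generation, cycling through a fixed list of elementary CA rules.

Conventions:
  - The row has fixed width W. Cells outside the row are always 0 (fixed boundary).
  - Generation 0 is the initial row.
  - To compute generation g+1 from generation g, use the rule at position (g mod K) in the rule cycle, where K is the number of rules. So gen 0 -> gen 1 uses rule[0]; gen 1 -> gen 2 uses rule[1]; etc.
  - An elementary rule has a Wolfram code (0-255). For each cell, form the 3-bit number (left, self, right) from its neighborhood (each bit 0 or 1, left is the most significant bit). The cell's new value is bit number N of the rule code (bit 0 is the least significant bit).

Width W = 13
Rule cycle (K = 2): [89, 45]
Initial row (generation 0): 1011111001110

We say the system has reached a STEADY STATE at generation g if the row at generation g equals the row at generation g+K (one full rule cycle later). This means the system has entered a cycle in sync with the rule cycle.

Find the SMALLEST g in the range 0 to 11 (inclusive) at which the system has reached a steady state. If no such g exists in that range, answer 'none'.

Answer: 10

Derivation:
Gen 0: 1011111001110
Gen 1 (rule 89): 0010001101011
Gen 2 (rule 45): 1010101011110
Gen 3 (rule 89): 0000000010011
Gen 4 (rule 45): 1111111010010
Gen 5 (rule 89): 1000001001001
Gen 6 (rule 45): 1011101001001
Gen 7 (rule 89): 0010100100100
Gen 8 (rule 45): 1011100100101
Gen 9 (rule 89): 0010110010000
Gen 10 (rule 45): 1011100010111
Gen 11 (rule 89): 0010111000101
Gen 12 (rule 45): 1011100010111
Gen 13 (rule 89): 0010111000101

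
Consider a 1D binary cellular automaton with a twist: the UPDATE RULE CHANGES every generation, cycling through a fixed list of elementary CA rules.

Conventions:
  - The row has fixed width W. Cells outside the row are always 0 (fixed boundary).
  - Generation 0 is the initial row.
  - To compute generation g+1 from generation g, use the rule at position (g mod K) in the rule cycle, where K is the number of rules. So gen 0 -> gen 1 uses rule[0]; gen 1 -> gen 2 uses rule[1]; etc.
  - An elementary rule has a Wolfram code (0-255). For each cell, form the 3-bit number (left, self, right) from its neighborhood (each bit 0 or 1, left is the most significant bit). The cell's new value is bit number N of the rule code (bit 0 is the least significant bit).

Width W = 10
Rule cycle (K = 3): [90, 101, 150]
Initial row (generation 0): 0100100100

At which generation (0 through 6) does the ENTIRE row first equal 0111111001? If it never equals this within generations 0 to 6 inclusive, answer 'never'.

Answer: never

Derivation:
Gen 0: 0100100100
Gen 1 (rule 90): 1011011010
Gen 2 (rule 101): 1101101110
Gen 3 (rule 150): 0000000101
Gen 4 (rule 90): 0000001000
Gen 5 (rule 101): 1111101011
Gen 6 (rule 150): 0111001000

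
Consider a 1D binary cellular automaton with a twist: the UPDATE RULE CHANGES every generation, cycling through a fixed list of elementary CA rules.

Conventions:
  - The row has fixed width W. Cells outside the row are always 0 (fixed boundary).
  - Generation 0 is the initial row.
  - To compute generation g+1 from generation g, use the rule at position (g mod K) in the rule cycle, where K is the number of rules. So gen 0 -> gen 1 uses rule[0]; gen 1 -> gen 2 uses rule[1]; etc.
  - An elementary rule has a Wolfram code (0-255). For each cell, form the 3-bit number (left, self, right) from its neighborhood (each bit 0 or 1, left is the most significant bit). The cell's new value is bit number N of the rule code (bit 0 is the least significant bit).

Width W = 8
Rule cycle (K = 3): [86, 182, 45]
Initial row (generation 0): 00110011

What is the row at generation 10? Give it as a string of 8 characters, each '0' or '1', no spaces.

Answer: 11011100

Derivation:
Gen 0: 00110011
Gen 1 (rule 86): 01011101
Gen 2 (rule 182): 11101011
Gen 3 (rule 45): 10011110
Gen 4 (rule 86): 11100011
Gen 5 (rule 182): 01010100
Gen 6 (rule 45): 01111101
Gen 7 (rule 86): 10000101
Gen 8 (rule 182): 11001111
Gen 9 (rule 45): 10001000
Gen 10 (rule 86): 11011100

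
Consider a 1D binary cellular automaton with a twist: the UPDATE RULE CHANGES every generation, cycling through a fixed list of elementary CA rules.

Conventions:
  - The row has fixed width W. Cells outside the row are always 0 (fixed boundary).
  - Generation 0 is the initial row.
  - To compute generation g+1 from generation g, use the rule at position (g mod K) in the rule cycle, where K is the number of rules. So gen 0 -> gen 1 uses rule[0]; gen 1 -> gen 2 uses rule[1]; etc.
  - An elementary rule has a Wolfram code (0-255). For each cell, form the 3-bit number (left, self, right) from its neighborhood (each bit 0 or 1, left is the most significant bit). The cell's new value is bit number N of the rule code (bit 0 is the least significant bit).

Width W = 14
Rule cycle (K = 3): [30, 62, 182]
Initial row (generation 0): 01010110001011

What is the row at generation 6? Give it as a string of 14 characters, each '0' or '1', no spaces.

Gen 0: 01010110001011
Gen 1 (rule 30): 11010101011010
Gen 2 (rule 62): 10111111110111
Gen 3 (rule 182): 11011111101010
Gen 4 (rule 30): 10010000001011
Gen 5 (rule 62): 11111000011110
Gen 6 (rule 182): 01110100101101

Answer: 01110100101101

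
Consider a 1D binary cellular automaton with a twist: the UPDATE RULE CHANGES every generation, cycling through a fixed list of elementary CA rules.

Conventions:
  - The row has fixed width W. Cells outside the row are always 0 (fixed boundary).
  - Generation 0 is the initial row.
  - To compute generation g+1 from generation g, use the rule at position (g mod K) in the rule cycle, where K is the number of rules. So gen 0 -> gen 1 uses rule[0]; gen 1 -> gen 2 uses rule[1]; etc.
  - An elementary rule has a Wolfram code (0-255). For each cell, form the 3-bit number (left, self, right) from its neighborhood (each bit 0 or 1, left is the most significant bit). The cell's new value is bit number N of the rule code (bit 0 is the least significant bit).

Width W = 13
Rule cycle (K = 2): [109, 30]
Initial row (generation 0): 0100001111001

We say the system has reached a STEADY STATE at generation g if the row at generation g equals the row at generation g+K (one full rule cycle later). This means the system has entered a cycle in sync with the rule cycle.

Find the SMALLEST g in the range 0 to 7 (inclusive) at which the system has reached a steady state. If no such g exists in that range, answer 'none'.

Answer: none

Derivation:
Gen 0: 0100001111001
Gen 1 (rule 109): 0101101001001
Gen 2 (rule 30): 1101001111111
Gen 3 (rule 109): 1111001000001
Gen 4 (rule 30): 1000111100011
Gen 5 (rule 109): 1010100101011
Gen 6 (rule 30): 1010111101010
Gen 7 (rule 109): 1111100111110
Gen 8 (rule 30): 1000011100001
Gen 9 (rule 109): 1011010101101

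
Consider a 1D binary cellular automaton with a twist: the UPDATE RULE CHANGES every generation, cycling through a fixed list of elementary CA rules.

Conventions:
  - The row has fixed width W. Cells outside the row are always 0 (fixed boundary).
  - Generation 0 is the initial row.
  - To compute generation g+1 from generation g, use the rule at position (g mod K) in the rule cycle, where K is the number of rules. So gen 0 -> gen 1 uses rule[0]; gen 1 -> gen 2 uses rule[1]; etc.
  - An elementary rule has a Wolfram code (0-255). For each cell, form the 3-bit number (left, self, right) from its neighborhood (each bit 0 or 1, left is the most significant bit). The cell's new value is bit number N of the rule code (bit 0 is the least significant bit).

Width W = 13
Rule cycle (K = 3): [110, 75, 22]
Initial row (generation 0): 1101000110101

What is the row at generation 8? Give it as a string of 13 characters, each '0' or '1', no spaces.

Answer: 1101001111111

Derivation:
Gen 0: 1101000110101
Gen 1 (rule 110): 1111001111111
Gen 2 (rule 75): 1001011000001
Gen 3 (rule 22): 1111000100011
Gen 4 (rule 110): 1001001100111
Gen 5 (rule 75): 0010011101101
Gen 6 (rule 22): 0111100000001
Gen 7 (rule 110): 1100100000011
Gen 8 (rule 75): 1101001111111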